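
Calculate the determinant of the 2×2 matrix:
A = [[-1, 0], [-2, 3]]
-3

For A = [[a, b], [c, d]], det(A) = a*d - b*c.
det(A) = (-1)*(3) - (0)*(-2) = -3 - 0 = -3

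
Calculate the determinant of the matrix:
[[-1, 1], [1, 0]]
-1

For a 2×2 matrix [[a, b], [c, d]], det = ad - bc
det = (-1)(0) - (1)(1) = 0 - 1 = -1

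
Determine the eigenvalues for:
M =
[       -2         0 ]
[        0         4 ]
λ = -2, 4

Solve det(M - λI) = 0. For a 2×2 matrix the characteristic equation is λ² - (trace)λ + det = 0.
trace(M) = a + d = -2 + 4 = 2.
det(M) = a*d - b*c = (-2)*(4) - (0)*(0) = -8 - 0 = -8.
Characteristic equation: λ² - (2)λ + (-8) = 0.
Discriminant = (2)² - 4*(-8) = 4 + 32 = 36.
λ = (2 ± √36) / 2 = (2 ± 6) / 2 = -2, 4.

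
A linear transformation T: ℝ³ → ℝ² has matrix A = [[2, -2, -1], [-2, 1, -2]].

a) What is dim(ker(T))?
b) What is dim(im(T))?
dim(ker) = 1, dim(im) = 2

The two rows are not scalar multiples of one another (no single k satisfies row 2 = k × row 1), so they are linearly independent.
Thus rank(A) = 2.
dim(im(T)) = rank(A) = 2.
By the rank-nullity theorem applied to T: ℝ³ → ℝ², rank(A) + nullity(A) = 3 (the domain dimension), so dim(ker(T)) = 3 - 2 = 1.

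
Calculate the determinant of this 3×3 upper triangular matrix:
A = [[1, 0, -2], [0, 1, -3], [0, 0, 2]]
2

The determinant of a triangular matrix is the product of its diagonal entries (the off-diagonal entries above the diagonal do not affect it).
det(A) = (1) * (1) * (2) = 2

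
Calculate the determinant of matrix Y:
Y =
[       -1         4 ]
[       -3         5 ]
det(Y) = 7

For a 2×2 matrix [[a, b], [c, d]], det = a*d - b*c.
det(Y) = (-1)*(5) - (4)*(-3) = -5 + 12 = 7.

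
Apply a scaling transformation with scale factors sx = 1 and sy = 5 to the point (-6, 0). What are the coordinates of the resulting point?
(-6, 0)

Scaling matrix:
[[1, 0], [0, 5]]
Result: (-6 × 1, 0 × 5) = (-6, 0)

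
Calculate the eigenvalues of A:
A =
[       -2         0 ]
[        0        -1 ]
λ = -2, -1

Solve det(A - λI) = 0. For a 2×2 matrix the characteristic equation is λ² - (trace)λ + det = 0.
trace(A) = a + d = -2 - 1 = -3.
det(A) = a*d - b*c = (-2)*(-1) - (0)*(0) = 2 - 0 = 2.
Characteristic equation: λ² - (-3)λ + (2) = 0.
Discriminant = (-3)² - 4*(2) = 9 - 8 = 1.
λ = (-3 ± √1) / 2 = (-3 ± 1) / 2 = -2, -1.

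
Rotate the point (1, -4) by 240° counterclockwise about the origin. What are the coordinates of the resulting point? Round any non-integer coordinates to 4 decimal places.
(-3.9641, 1.1340)

Rotation matrix R(θ) = [[cos θ, -sin θ], [sin θ, cos θ]]; for θ = 240°:
R = [[-1/2, √3/2], [-√3/2, -1/2]]
Result: R × [1, -4]ᵀ = [-1/2·1 + (√3/2)·-4, -√3/2·1 + (-1/2)·-4]ᵀ = (-3.9641, 1.1340)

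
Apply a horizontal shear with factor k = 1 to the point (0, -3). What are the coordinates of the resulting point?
(-3, -3)

Shear matrix for horizontal shear with factor k = 1:
[[1, 1], [0, 1]]
Result: (0, -3) → (-3, -3)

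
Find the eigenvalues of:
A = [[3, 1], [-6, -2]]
λ = 0, 1

Solve det(A - λI) = 0. For a 2×2 matrix this is λ² - (trace)λ + det = 0.
trace(A) = 3 - 2 = 1.
det(A) = (3)*(-2) - (1)*(-6) = -6 + 6 = 0.
Characteristic equation: λ² - (1)λ + (0) = 0.
Discriminant: (1)² - 4*(0) = 1 - 0 = 1.
Roots: λ = (1 ± √1) / 2 = 0, 1.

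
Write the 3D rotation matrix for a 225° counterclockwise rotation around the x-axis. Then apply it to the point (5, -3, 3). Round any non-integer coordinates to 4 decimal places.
R = [[1, 0, 0], [0, -√2/2, √2/2], [0, -√2/2, -√2/2]]; R·(5, -3, 3) = (5.0000, 4.2426, 0.0000)

Rotation matrix for 225° around x-axis:
cos(225°) = -√2/2, sin(225°) = -√2/2
R = [[1, 0, 0], [0, -√2/2, √2/2], [0, -√2/2, -√2/2]]
Apply to (5, -3, 3): R·[5, -3, 3]ᵀ = (5.0000, 4.2426, 0.0000)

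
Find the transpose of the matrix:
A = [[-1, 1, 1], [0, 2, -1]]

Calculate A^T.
[[-1, 0], [1, 2], [1, -1]]

The transpose sends entry (i,j) to (j,i); rows become columns.
Row 0 of A: [-1, 1, 1] -> column 0 of A^T.
Row 1 of A: [0, 2, -1] -> column 1 of A^T.
A^T = [[-1, 0], [1, 2], [1, -1]]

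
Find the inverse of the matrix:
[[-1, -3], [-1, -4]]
[[-4, 3], [1, -1]]

For [[a,b],[c,d]], inverse = (1/det)·[[d,-b],[-c,a]]
det = -1·-4 - -3·-1 = 1
Inverse = (1/1)·[[-4, 3], [1, -1]]
        = [[-4, 3], [1, -1]]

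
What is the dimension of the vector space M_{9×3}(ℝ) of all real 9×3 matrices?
Dimension = 27

A real 9×3 matrix is determined by its 9·3 = 27 independent entries.
A standard basis is {E_ij : 1 ≤ i ≤ 9, 1 ≤ j ≤ 3}, where E_ij has a 1 in position (i, j) and 0 elsewhere — there are 27 such matrices, and they are linearly independent and span M_{9×3}(ℝ).
Therefore dim(M_{9×3}(ℝ)) = 27.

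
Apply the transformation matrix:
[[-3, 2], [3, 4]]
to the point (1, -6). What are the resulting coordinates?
(-15, -21)

Matrix multiplication:
[[-3, 2], [3, 4]] × [1, -6]ᵀ
= [-3×1 + 2×-6, 3×1 + 4×-6]ᵀ
= [-15.0000, -21.0000]ᵀ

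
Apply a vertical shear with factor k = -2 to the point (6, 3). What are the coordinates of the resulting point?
(6, -9)

Shear matrix for vertical shear with factor k = -2:
[[1, 0], [-2, 1]]
Result: (6, 3) → (6, -9)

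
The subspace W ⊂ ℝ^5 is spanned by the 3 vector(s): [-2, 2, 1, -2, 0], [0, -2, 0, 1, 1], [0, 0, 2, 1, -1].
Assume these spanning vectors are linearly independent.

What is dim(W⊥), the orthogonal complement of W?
dim(W⊥) = 2

For any subspace W of ℝ^n, dim(W) + dim(W⊥) = n (the whole-space dimension).
Here the given 3 vectors are linearly independent, so dim(W) = 3.
Thus dim(W⊥) = n - dim(W) = 5 - 3 = 2.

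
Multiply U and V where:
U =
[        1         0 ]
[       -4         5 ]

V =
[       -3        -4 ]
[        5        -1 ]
UV =
[       -3        -4 ]
[       37        11 ]

Matrix multiplication: (UV)[i][j] = sum over k of U[i][k] * V[k][j].
  (UV)[0][0] = (1)*(-3) + (0)*(5) = -3
  (UV)[0][1] = (1)*(-4) + (0)*(-1) = -4
  (UV)[1][0] = (-4)*(-3) + (5)*(5) = 37
  (UV)[1][1] = (-4)*(-4) + (5)*(-1) = 11
UV =
[       -3        -4 ]
[       37        11 ]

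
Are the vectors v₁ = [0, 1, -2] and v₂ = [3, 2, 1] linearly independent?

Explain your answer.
Yes, linearly independent

Two vectors are linearly dependent iff one is a scalar multiple of the other.
No single scalar k satisfies v₂ = k·v₁ (the ratios of corresponding entries disagree), so v₁ and v₂ are linearly independent.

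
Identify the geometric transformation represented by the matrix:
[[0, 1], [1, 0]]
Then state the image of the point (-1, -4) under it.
reflection across the line y = x; image of (-1, -4) is (-4, -1)

This is a symmetric orthogonal matrix with determinant -1, which characterizes a reflection in ℝ².
The matrix [[0, 1], [1, 0]] represents: reflection across the line y = x.
Applying it to (-1, -4): [0·-1 + 1·-4, 1·-1 + 0·-4] = (-4, -1).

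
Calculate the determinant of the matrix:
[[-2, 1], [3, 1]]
-5

For a 2×2 matrix [[a, b], [c, d]], det = ad - bc
det = (-2)(1) - (1)(3) = -2 - 3 = -5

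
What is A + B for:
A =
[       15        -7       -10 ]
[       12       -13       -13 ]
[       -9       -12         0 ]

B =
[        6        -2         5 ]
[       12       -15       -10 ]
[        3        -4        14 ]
A + B =
[       21        -9        -5 ]
[       24       -28       -23 ]
[       -6       -16        14 ]

Matrix addition is elementwise: (A+B)[i][j] = A[i][j] + B[i][j].
  (A+B)[0][0] = (15) + (6) = 21
  (A+B)[0][1] = (-7) + (-2) = -9
  (A+B)[0][2] = (-10) + (5) = -5
  (A+B)[1][0] = (12) + (12) = 24
  (A+B)[1][1] = (-13) + (-15) = -28
  (A+B)[1][2] = (-13) + (-10) = -23
  (A+B)[2][0] = (-9) + (3) = -6
  (A+B)[2][1] = (-12) + (-4) = -16
  (A+B)[2][2] = (0) + (14) = 14
A + B =
[       21        -9        -5 ]
[       24       -28       -23 ]
[       -6       -16        14 ]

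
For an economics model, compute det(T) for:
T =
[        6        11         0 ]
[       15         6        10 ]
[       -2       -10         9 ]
det(T) = -781

Expand along row 0 (cofactor expansion): det(T) = a*(e*i - f*h) - b*(d*i - f*g) + c*(d*h - e*g), where the 3×3 is [[a, b, c], [d, e, f], [g, h, i]].
Minor M_00 = (6)*(9) - (10)*(-10) = 54 + 100 = 154.
Minor M_01 = (15)*(9) - (10)*(-2) = 135 + 20 = 155.
Minor M_02 = (15)*(-10) - (6)*(-2) = -150 + 12 = -138.
det(T) = (6)*(154) - (11)*(155) + (0)*(-138) = 924 - 1705 + 0 = -781.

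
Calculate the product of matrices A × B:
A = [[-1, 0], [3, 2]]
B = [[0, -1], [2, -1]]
[[0, 1], [4, -5]]

Matrix multiplication:
C[0][0] = -1×0 + 0×2 = 0
C[0][1] = -1×-1 + 0×-1 = 1
C[1][0] = 3×0 + 2×2 = 4
C[1][1] = 3×-1 + 2×-1 = -5
Result: [[0, 1], [4, -5]]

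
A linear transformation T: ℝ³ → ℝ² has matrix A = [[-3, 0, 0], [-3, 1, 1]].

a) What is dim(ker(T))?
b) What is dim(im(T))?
dim(ker) = 1, dim(im) = 2

The two rows are not scalar multiples of one another (no single k satisfies row 2 = k × row 1), so they are linearly independent.
Thus rank(A) = 2.
dim(im(T)) = rank(A) = 2.
By the rank-nullity theorem applied to T: ℝ³ → ℝ², rank(A) + nullity(A) = 3 (the domain dimension), so dim(ker(T)) = 3 - 2 = 1.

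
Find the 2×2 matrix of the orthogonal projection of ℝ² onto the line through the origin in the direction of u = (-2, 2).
[[1/2, -1/2], [-1/2, 1/2]]

The orthogonal projection onto the line spanned by a nonzero vector u = (a, b) has matrix P = (u uᵀ) / (uᵀ u) = (1/(a² + b²)) · [[a², ab], [ab, b²]].
Here u = (-2, 2), so a² + b² = 4 + 4 = 8.
P = (1/8) · [[4, -4], [-4, 4]] = [[1/2, -1/2], [-1/2, 1/2]].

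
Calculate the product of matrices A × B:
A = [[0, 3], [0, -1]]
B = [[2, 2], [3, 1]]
[[9, 3], [-3, -1]]

Matrix multiplication:
C[0][0] = 0×2 + 3×3 = 9
C[0][1] = 0×2 + 3×1 = 3
C[1][0] = 0×2 + -1×3 = -3
C[1][1] = 0×2 + -1×1 = -1
Result: [[9, 3], [-3, -1]]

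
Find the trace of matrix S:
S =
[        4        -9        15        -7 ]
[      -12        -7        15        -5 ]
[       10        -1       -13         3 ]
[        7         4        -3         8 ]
tr(S) = 4 - 7 - 13 + 8 = -8

The trace of a square matrix is the sum of its diagonal entries.
Diagonal entries of S: S[0][0] = 4, S[1][1] = -7, S[2][2] = -13, S[3][3] = 8.
tr(S) = 4 - 7 - 13 + 8 = -8.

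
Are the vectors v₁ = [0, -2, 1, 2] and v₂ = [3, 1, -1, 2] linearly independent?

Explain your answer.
Yes, linearly independent

Two vectors are linearly dependent iff one is a scalar multiple of the other.
No single scalar k satisfies v₂ = k·v₁ (the ratios of corresponding entries disagree), so v₁ and v₂ are linearly independent.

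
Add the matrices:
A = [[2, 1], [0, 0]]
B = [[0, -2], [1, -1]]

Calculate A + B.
[[2, -1], [1, -1]]

Add corresponding elements:
(2)+(0)=2
(1)+(-2)=-1
(0)+(1)=1
(0)+(-1)=-1
A + B = [[2, -1], [1, -1]]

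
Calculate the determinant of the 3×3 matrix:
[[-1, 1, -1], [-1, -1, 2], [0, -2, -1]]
-8

Expansion along first row:
det = -1·det([[-1,2],[-2,-1]]) - 1·det([[-1,2],[0,-1]]) + -1·det([[-1,-1],[0,-2]])
    = -1·(-1·-1 - 2·-2) - 1·(-1·-1 - 2·0) + -1·(-1·-2 - -1·0)
    = -1·5 - 1·1 + -1·2
    = -5 + -1 + -2 = -8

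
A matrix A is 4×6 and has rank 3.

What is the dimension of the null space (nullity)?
3

The rank-nullity theorem for an m×n matrix states:
rank(A) + nullity(A) = n (the number of columns).
Here n = 6 and rank(A) = 3, so nullity(A) = 6 - 3 = 3.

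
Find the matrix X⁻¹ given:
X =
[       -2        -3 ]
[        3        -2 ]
det(X) = 13
X⁻¹ =
[    -2/13      3/13 ]
[    -3/13     -2/13 ]

For a 2×2 matrix X = [[a, b], [c, d]] with det(X) ≠ 0, X⁻¹ = (1/det(X)) * [[d, -b], [-c, a]].
det(X) = (-2)*(-2) - (-3)*(3) = 4 + 9 = 13.
X⁻¹ = (1/13) * [[-2, 3], [-3, -2]].
Dividing each entry by 13 and reducing:
X⁻¹ =
[    -2/13      3/13 ]
[    -3/13     -2/13 ]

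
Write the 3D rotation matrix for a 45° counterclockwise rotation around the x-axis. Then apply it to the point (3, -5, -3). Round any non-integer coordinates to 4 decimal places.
R = [[1, 0, 0], [0, √2/2, -√2/2], [0, √2/2, √2/2]]; R·(3, -5, -3) = (3.0000, -1.4142, -5.6569)

Rotation matrix for 45° around x-axis:
cos(45°) = √2/2, sin(45°) = √2/2
R = [[1, 0, 0], [0, √2/2, -√2/2], [0, √2/2, √2/2]]
Apply to (3, -5, -3): R·[3, -5, -3]ᵀ = (3.0000, -1.4142, -5.6569)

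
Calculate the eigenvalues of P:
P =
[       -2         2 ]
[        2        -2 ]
λ = -4, 0

Solve det(P - λI) = 0. For a 2×2 matrix the characteristic equation is λ² - (trace)λ + det = 0.
trace(P) = a + d = -2 - 2 = -4.
det(P) = a*d - b*c = (-2)*(-2) - (2)*(2) = 4 - 4 = 0.
Characteristic equation: λ² - (-4)λ + (0) = 0.
Discriminant = (-4)² - 4*(0) = 16 - 0 = 16.
λ = (-4 ± √16) / 2 = (-4 ± 4) / 2 = -4, 0.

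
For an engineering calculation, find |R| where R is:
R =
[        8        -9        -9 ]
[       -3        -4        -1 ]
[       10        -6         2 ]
det(R) = -598

Expand along row 0 (cofactor expansion): det(R) = a*(e*i - f*h) - b*(d*i - f*g) + c*(d*h - e*g), where the 3×3 is [[a, b, c], [d, e, f], [g, h, i]].
Minor M_00 = (-4)*(2) - (-1)*(-6) = -8 - 6 = -14.
Minor M_01 = (-3)*(2) - (-1)*(10) = -6 + 10 = 4.
Minor M_02 = (-3)*(-6) - (-4)*(10) = 18 + 40 = 58.
det(R) = (8)*(-14) - (-9)*(4) + (-9)*(58) = -112 + 36 - 522 = -598.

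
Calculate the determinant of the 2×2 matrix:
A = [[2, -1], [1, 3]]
7

For A = [[a, b], [c, d]], det(A) = a*d - b*c.
det(A) = (2)*(3) - (-1)*(1) = 6 - -1 = 7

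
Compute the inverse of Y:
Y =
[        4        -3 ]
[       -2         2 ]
det(Y) = 2
Y⁻¹ =
[        1       3/2 ]
[        1         2 ]

For a 2×2 matrix Y = [[a, b], [c, d]] with det(Y) ≠ 0, Y⁻¹ = (1/det(Y)) * [[d, -b], [-c, a]].
det(Y) = (4)*(2) - (-3)*(-2) = 8 - 6 = 2.
Y⁻¹ = (1/2) * [[2, 3], [2, 4]].
Dividing each entry by 2 and reducing:
Y⁻¹ =
[        1       3/2 ]
[        1         2 ]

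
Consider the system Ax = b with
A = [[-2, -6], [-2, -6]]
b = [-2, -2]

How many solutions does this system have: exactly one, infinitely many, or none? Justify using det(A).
Infinitely many solutions

det(A) = (-2)*(-6) - (-6)*(-2) = 0, so A is singular (column 2 is 3 times column 1).
b = [-2, -2] = 1 * column 1 of A, so b lies in the column space of A.
A singular matrix whose right-hand side is in its column space gives a 1-parameter family of solutions — infinitely many.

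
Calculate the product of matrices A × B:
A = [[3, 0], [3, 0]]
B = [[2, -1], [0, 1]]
[[6, -3], [6, -3]]

Matrix multiplication:
C[0][0] = 3×2 + 0×0 = 6
C[0][1] = 3×-1 + 0×1 = -3
C[1][0] = 3×2 + 0×0 = 6
C[1][1] = 3×-1 + 0×1 = -3
Result: [[6, -3], [6, -3]]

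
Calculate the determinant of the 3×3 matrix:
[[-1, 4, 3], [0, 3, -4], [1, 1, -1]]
-26

Expansion along first row:
det = -1·det([[3,-4],[1,-1]]) - 4·det([[0,-4],[1,-1]]) + 3·det([[0,3],[1,1]])
    = -1·(3·-1 - -4·1) - 4·(0·-1 - -4·1) + 3·(0·1 - 3·1)
    = -1·1 - 4·4 + 3·-3
    = -1 + -16 + -9 = -26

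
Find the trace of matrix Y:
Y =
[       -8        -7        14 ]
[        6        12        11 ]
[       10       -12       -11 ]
tr(Y) = -8 + 12 - 11 = -7

The trace of a square matrix is the sum of its diagonal entries.
Diagonal entries of Y: Y[0][0] = -8, Y[1][1] = 12, Y[2][2] = -11.
tr(Y) = -8 + 12 - 11 = -7.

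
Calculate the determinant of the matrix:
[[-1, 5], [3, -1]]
-14

For a 2×2 matrix [[a, b], [c, d]], det = ad - bc
det = (-1)(-1) - (5)(3) = 1 - 15 = -14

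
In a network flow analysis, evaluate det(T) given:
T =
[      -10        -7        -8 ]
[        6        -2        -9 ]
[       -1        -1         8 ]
det(T) = 587

Expand along row 0 (cofactor expansion): det(T) = a*(e*i - f*h) - b*(d*i - f*g) + c*(d*h - e*g), where the 3×3 is [[a, b, c], [d, e, f], [g, h, i]].
Minor M_00 = (-2)*(8) - (-9)*(-1) = -16 - 9 = -25.
Minor M_01 = (6)*(8) - (-9)*(-1) = 48 - 9 = 39.
Minor M_02 = (6)*(-1) - (-2)*(-1) = -6 - 2 = -8.
det(T) = (-10)*(-25) - (-7)*(39) + (-8)*(-8) = 250 + 273 + 64 = 587.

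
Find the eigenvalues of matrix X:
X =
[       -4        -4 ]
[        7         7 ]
λ = 0, 3

Solve det(X - λI) = 0. For a 2×2 matrix the characteristic equation is λ² - (trace)λ + det = 0.
trace(X) = a + d = -4 + 7 = 3.
det(X) = a*d - b*c = (-4)*(7) - (-4)*(7) = -28 + 28 = 0.
Characteristic equation: λ² - (3)λ + (0) = 0.
Discriminant = (3)² - 4*(0) = 9 - 0 = 9.
λ = (3 ± √9) / 2 = (3 ± 3) / 2 = 0, 3.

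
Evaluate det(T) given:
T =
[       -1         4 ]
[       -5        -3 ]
det(T) = 23

For a 2×2 matrix [[a, b], [c, d]], det = a*d - b*c.
det(T) = (-1)*(-3) - (4)*(-5) = 3 + 20 = 23.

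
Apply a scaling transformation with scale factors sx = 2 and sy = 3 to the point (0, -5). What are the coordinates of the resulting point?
(0, -15)

Scaling matrix:
[[2, 0], [0, 3]]
Result: (0 × 2, -5 × 3) = (0, -15)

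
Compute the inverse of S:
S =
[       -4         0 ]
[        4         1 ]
det(S) = -4
S⁻¹ =
[     -1/4         0 ]
[        1         1 ]

For a 2×2 matrix S = [[a, b], [c, d]] with det(S) ≠ 0, S⁻¹ = (1/det(S)) * [[d, -b], [-c, a]].
det(S) = (-4)*(1) - (0)*(4) = -4 - 0 = -4.
S⁻¹ = (1/-4) * [[1, 0], [-4, -4]].
Dividing each entry by -4 and reducing:
S⁻¹ =
[     -1/4         0 ]
[        1         1 ]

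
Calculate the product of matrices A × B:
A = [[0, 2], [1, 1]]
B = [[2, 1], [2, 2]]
[[4, 4], [4, 3]]

Matrix multiplication:
C[0][0] = 0×2 + 2×2 = 4
C[0][1] = 0×1 + 2×2 = 4
C[1][0] = 1×2 + 1×2 = 4
C[1][1] = 1×1 + 1×2 = 3
Result: [[4, 4], [4, 3]]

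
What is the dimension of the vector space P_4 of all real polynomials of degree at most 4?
Dimension = 5

A polynomial of degree at most 4 can be written as a₀ + a₁x + a₂x² + … + a_4x^4, with 5 free coefficients a₀, …, a_4.
The set {1, x, x², …, x^4} is a basis: it spans P_4 (every such polynomial is a linear combination of these) and is linearly independent (a polynomial is zero iff all its coefficients are zero).
Therefore dim(P_4) = 4 + 1 = 5.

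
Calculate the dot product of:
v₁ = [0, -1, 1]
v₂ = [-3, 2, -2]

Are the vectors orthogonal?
-4, No

The dot product is the sum of products of corresponding components.
v₁·v₂ = (0)*(-3) + (-1)*(2) + (1)*(-2) = 0 - 2 - 2 = -4.
Two vectors are orthogonal iff their dot product is 0; here the dot product is -4, so the vectors are not orthogonal.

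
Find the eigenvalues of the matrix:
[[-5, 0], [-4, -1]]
λ = -5 and λ = -1

Characteristic equation: det(A - λI) = 0
λ² - (trace)λ + (det) = 0
λ² - (-6)λ + (5) = 0
λ² + 6λ + 5 = 0
Solving: λ = -5, -1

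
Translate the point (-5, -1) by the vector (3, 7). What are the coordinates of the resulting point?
(-2, 6)

Translation by (3, 7):
x' = -5 + 3 = -2
y' = -1 + 7 = 6
Homogeneous matrix: [[1, 0, 3], [0, 1, 7], [0, 0, 1]]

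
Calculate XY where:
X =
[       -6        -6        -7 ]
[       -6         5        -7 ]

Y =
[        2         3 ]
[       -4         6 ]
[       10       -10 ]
XY =
[      -58        16 ]
[     -102        82 ]

Matrix multiplication: (XY)[i][j] = sum over k of X[i][k] * Y[k][j].
  (XY)[0][0] = (-6)*(2) + (-6)*(-4) + (-7)*(10) = -58
  (XY)[0][1] = (-6)*(3) + (-6)*(6) + (-7)*(-10) = 16
  (XY)[1][0] = (-6)*(2) + (5)*(-4) + (-7)*(10) = -102
  (XY)[1][1] = (-6)*(3) + (5)*(6) + (-7)*(-10) = 82
XY =
[      -58        16 ]
[     -102        82 ]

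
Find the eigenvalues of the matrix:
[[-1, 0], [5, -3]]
λ = -3 and λ = -1

Characteristic equation: det(A - λI) = 0
λ² - (trace)λ + (det) = 0
λ² - (-4)λ + (3) = 0
λ² + 4λ + 3 = 0
Solving: λ = -3, -1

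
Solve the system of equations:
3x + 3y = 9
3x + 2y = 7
x = 1, y = 2

Use elimination (row reduction):
Equation 1: 3x + 3y = 9.
Equation 2: 3x + 2y = 7.
Multiply Eq1 by 3 and Eq2 by 3: 9x + 9y = 27;  9x + 6y = 21.
Subtract: (-3)y = -6, so y = 2.
Back-substitute into Eq1: 3x + 3*(2) = 9, so x = 1.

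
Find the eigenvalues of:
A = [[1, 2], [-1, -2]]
λ = -1, 0

Solve det(A - λI) = 0. For a 2×2 matrix this is λ² - (trace)λ + det = 0.
trace(A) = 1 - 2 = -1.
det(A) = (1)*(-2) - (2)*(-1) = -2 + 2 = 0.
Characteristic equation: λ² - (-1)λ + (0) = 0.
Discriminant: (-1)² - 4*(0) = 1 - 0 = 1.
Roots: λ = (-1 ± √1) / 2 = -1, 0.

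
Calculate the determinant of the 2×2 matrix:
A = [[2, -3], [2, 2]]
10

For A = [[a, b], [c, d]], det(A) = a*d - b*c.
det(A) = (2)*(2) - (-3)*(2) = 4 - -6 = 10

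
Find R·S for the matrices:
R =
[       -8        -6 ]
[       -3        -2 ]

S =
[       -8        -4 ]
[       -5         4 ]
RS =
[       94         8 ]
[       34         4 ]

Matrix multiplication: (RS)[i][j] = sum over k of R[i][k] * S[k][j].
  (RS)[0][0] = (-8)*(-8) + (-6)*(-5) = 94
  (RS)[0][1] = (-8)*(-4) + (-6)*(4) = 8
  (RS)[1][0] = (-3)*(-8) + (-2)*(-5) = 34
  (RS)[1][1] = (-3)*(-4) + (-2)*(4) = 4
RS =
[       94         8 ]
[       34         4 ]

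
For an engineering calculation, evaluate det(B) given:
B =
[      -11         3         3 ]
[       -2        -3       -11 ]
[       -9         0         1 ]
det(B) = 255

Expand along row 0 (cofactor expansion): det(B) = a*(e*i - f*h) - b*(d*i - f*g) + c*(d*h - e*g), where the 3×3 is [[a, b, c], [d, e, f], [g, h, i]].
Minor M_00 = (-3)*(1) - (-11)*(0) = -3 - 0 = -3.
Minor M_01 = (-2)*(1) - (-11)*(-9) = -2 - 99 = -101.
Minor M_02 = (-2)*(0) - (-3)*(-9) = 0 - 27 = -27.
det(B) = (-11)*(-3) - (3)*(-101) + (3)*(-27) = 33 + 303 - 81 = 255.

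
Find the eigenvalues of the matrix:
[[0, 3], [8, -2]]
λ = -6 and λ = 4

Characteristic equation: det(A - λI) = 0
λ² - (trace)λ + (det) = 0
λ² - (-2)λ + (-24) = 0
λ² + 2λ - 24 = 0
Solving: λ = -6, 4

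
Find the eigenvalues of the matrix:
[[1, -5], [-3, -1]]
λ = -4 and λ = 4

Characteristic equation: det(A - λI) = 0
λ² - (trace)λ + (det) = 0
λ² - (0)λ + (-16) = 0
λ² - 0λ - 16 = 0
Solving: λ = -4, 4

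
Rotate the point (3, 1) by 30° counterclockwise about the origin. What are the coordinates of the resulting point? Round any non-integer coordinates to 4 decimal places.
(2.0981, 2.3660)

Rotation matrix R(θ) = [[cos θ, -sin θ], [sin θ, cos θ]]; for θ = 30°:
R = [[√3/2, -1/2], [1/2, √3/2]]
Result: R × [3, 1]ᵀ = [√3/2·3 + (-1/2)·1, 1/2·3 + (√3/2)·1]ᵀ = (2.0981, 2.3660)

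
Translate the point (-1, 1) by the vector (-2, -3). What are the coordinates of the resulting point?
(-3, -2)

Translation by (-2, -3):
x' = -1 + -2 = -3
y' = 1 + -3 = -2
Homogeneous matrix: [[1, 0, -2], [0, 1, -3], [0, 0, 1]]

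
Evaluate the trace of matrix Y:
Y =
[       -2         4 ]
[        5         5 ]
tr(Y) = -2 + 5 = 3

The trace of a square matrix is the sum of its diagonal entries.
Diagonal entries of Y: Y[0][0] = -2, Y[1][1] = 5.
tr(Y) = -2 + 5 = 3.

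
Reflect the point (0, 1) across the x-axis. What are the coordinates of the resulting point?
(0, -1)

Reflection across x-axis: (0, 1) → (0, -1)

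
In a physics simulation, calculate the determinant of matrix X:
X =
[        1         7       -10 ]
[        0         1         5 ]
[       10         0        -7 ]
det(X) = 443

Expand along row 0 (cofactor expansion): det(X) = a*(e*i - f*h) - b*(d*i - f*g) + c*(d*h - e*g), where the 3×3 is [[a, b, c], [d, e, f], [g, h, i]].
Minor M_00 = (1)*(-7) - (5)*(0) = -7 - 0 = -7.
Minor M_01 = (0)*(-7) - (5)*(10) = 0 - 50 = -50.
Minor M_02 = (0)*(0) - (1)*(10) = 0 - 10 = -10.
det(X) = (1)*(-7) - (7)*(-50) + (-10)*(-10) = -7 + 350 + 100 = 443.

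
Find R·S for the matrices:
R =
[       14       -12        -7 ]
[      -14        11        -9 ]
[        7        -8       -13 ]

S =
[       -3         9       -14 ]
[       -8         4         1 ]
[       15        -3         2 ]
RS =
[      -51        99      -222 ]
[     -181       -55       189 ]
[     -152        70      -132 ]

Matrix multiplication: (RS)[i][j] = sum over k of R[i][k] * S[k][j].
  (RS)[0][0] = (14)*(-3) + (-12)*(-8) + (-7)*(15) = -51
  (RS)[0][1] = (14)*(9) + (-12)*(4) + (-7)*(-3) = 99
  (RS)[0][2] = (14)*(-14) + (-12)*(1) + (-7)*(2) = -222
  (RS)[1][0] = (-14)*(-3) + (11)*(-8) + (-9)*(15) = -181
  (RS)[1][1] = (-14)*(9) + (11)*(4) + (-9)*(-3) = -55
  (RS)[1][2] = (-14)*(-14) + (11)*(1) + (-9)*(2) = 189
  (RS)[2][0] = (7)*(-3) + (-8)*(-8) + (-13)*(15) = -152
  (RS)[2][1] = (7)*(9) + (-8)*(4) + (-13)*(-3) = 70
  (RS)[2][2] = (7)*(-14) + (-8)*(1) + (-13)*(2) = -132
RS =
[      -51        99      -222 ]
[     -181       -55       189 ]
[     -152        70      -132 ]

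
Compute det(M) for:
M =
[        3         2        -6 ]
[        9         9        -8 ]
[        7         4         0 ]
det(M) = 146

Expand along row 0 (cofactor expansion): det(M) = a*(e*i - f*h) - b*(d*i - f*g) + c*(d*h - e*g), where the 3×3 is [[a, b, c], [d, e, f], [g, h, i]].
Minor M_00 = (9)*(0) - (-8)*(4) = 0 + 32 = 32.
Minor M_01 = (9)*(0) - (-8)*(7) = 0 + 56 = 56.
Minor M_02 = (9)*(4) - (9)*(7) = 36 - 63 = -27.
det(M) = (3)*(32) - (2)*(56) + (-6)*(-27) = 96 - 112 + 162 = 146.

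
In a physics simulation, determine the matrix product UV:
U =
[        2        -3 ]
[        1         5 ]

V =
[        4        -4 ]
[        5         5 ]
UV =
[       -7       -23 ]
[       29        21 ]

Matrix multiplication: (UV)[i][j] = sum over k of U[i][k] * V[k][j].
  (UV)[0][0] = (2)*(4) + (-3)*(5) = -7
  (UV)[0][1] = (2)*(-4) + (-3)*(5) = -23
  (UV)[1][0] = (1)*(4) + (5)*(5) = 29
  (UV)[1][1] = (1)*(-4) + (5)*(5) = 21
UV =
[       -7       -23 ]
[       29        21 ]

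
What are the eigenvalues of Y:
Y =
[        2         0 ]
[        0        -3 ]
λ = -3, 2

Solve det(Y - λI) = 0. For a 2×2 matrix the characteristic equation is λ² - (trace)λ + det = 0.
trace(Y) = a + d = 2 - 3 = -1.
det(Y) = a*d - b*c = (2)*(-3) - (0)*(0) = -6 - 0 = -6.
Characteristic equation: λ² - (-1)λ + (-6) = 0.
Discriminant = (-1)² - 4*(-6) = 1 + 24 = 25.
λ = (-1 ± √25) / 2 = (-1 ± 5) / 2 = -3, 2.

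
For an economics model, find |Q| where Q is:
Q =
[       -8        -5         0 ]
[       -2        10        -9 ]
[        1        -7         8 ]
det(Q) = -171

Expand along row 0 (cofactor expansion): det(Q) = a*(e*i - f*h) - b*(d*i - f*g) + c*(d*h - e*g), where the 3×3 is [[a, b, c], [d, e, f], [g, h, i]].
Minor M_00 = (10)*(8) - (-9)*(-7) = 80 - 63 = 17.
Minor M_01 = (-2)*(8) - (-9)*(1) = -16 + 9 = -7.
Minor M_02 = (-2)*(-7) - (10)*(1) = 14 - 10 = 4.
det(Q) = (-8)*(17) - (-5)*(-7) + (0)*(4) = -136 - 35 + 0 = -171.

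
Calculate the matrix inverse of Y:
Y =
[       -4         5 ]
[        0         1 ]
det(Y) = -4
Y⁻¹ =
[     -1/4       5/4 ]
[        0         1 ]

For a 2×2 matrix Y = [[a, b], [c, d]] with det(Y) ≠ 0, Y⁻¹ = (1/det(Y)) * [[d, -b], [-c, a]].
det(Y) = (-4)*(1) - (5)*(0) = -4 - 0 = -4.
Y⁻¹ = (1/-4) * [[1, -5], [0, -4]].
Dividing each entry by -4 and reducing:
Y⁻¹ =
[     -1/4       5/4 ]
[        0         1 ]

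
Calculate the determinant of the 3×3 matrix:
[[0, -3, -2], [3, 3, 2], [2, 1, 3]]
21

Expansion along first row:
det = 0·det([[3,2],[1,3]]) - -3·det([[3,2],[2,3]]) + -2·det([[3,3],[2,1]])
    = 0·(3·3 - 2·1) - -3·(3·3 - 2·2) + -2·(3·1 - 3·2)
    = 0·7 - -3·5 + -2·-3
    = 0 + 15 + 6 = 21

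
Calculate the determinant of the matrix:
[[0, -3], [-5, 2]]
-15

For a 2×2 matrix [[a, b], [c, d]], det = ad - bc
det = (0)(2) - (-3)(-5) = 0 - 15 = -15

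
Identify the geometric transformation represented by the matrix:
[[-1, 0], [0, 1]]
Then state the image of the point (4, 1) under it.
reflection across the y-axis; image of (4, 1) is (-4, 1)

This is a symmetric orthogonal matrix with determinant -1, which characterizes a reflection in ℝ².
The matrix [[-1, 0], [0, 1]] represents: reflection across the y-axis.
Applying it to (4, 1): [-1·4 + 0·1, 0·4 + 1·1] = (-4, 1).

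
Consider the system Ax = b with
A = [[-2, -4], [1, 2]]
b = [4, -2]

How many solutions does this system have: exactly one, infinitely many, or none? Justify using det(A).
Infinitely many solutions

det(A) = (-2)*(2) - (-4)*(1) = 0, so A is singular (column 2 is 2 times column 1).
b = [4, -2] = -2 * column 1 of A, so b lies in the column space of A.
A singular matrix whose right-hand side is in its column space gives a 1-parameter family of solutions — infinitely many.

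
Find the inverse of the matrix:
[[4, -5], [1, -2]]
[[2/3, -5/3], [1/3, -4/3]]

For [[a,b],[c,d]], inverse = (1/det)·[[d,-b],[-c,a]]
det = 4·-2 - -5·1 = -3
Inverse = (1/-3)·[[-2, 5], [-1, 4]]
        = [[2/3, -5/3], [1/3, -4/3]]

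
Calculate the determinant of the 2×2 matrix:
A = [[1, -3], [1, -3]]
0

For A = [[a, b], [c, d]], det(A) = a*d - b*c.
det(A) = (1)*(-3) - (-3)*(1) = -3 - -3 = 0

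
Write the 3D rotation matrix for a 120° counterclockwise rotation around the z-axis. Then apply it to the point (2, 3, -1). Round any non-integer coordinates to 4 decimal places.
R = [[-1/2, -√3/2, 0], [√3/2, -1/2, 0], [0, 0, 1]]; R·(2, 3, -1) = (-3.5981, 0.2321, -1.0000)

Rotation matrix for 120° around z-axis:
cos(120°) = -1/2, sin(120°) = √3/2
R = [[-1/2, -√3/2, 0], [√3/2, -1/2, 0], [0, 0, 1]]
Apply to (2, 3, -1): R·[2, 3, -1]ᵀ = (-3.5981, 0.2321, -1.0000)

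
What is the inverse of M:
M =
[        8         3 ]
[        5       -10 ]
det(M) = -95
M⁻¹ =
[     2/19      3/95 ]
[     1/19     -8/95 ]

For a 2×2 matrix M = [[a, b], [c, d]] with det(M) ≠ 0, M⁻¹ = (1/det(M)) * [[d, -b], [-c, a]].
det(M) = (8)*(-10) - (3)*(5) = -80 - 15 = -95.
M⁻¹ = (1/-95) * [[-10, -3], [-5, 8]].
Dividing each entry by -95 and reducing:
M⁻¹ =
[     2/19      3/95 ]
[     1/19     -8/95 ]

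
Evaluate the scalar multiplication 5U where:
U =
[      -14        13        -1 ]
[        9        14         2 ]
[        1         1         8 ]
5U =
[      -70        65        -5 ]
[       45        70        10 ]
[        5         5        40 ]

Scalar multiplication is elementwise: (5U)[i][j] = 5 * U[i][j].
  (5U)[0][0] = 5 * (-14) = -70
  (5U)[0][1] = 5 * (13) = 65
  (5U)[0][2] = 5 * (-1) = -5
  (5U)[1][0] = 5 * (9) = 45
  (5U)[1][1] = 5 * (14) = 70
  (5U)[1][2] = 5 * (2) = 10
  (5U)[2][0] = 5 * (1) = 5
  (5U)[2][1] = 5 * (1) = 5
  (5U)[2][2] = 5 * (8) = 40
5U =
[      -70        65        -5 ]
[       45        70        10 ]
[        5         5        40 ]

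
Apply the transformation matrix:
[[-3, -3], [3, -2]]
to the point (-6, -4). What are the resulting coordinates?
(30, -10)

Matrix multiplication:
[[-3, -3], [3, -2]] × [-6, -4]ᵀ
= [-3×-6 + -3×-4, 3×-6 + -2×-4]ᵀ
= [30.0000, -10.0000]ᵀ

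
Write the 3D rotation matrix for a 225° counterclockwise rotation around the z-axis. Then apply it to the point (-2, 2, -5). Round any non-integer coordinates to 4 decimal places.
R = [[-√2/2, √2/2, 0], [-√2/2, -√2/2, 0], [0, 0, 1]]; R·(-2, 2, -5) = (2.8284, 0.0000, -5.0000)

Rotation matrix for 225° around z-axis:
cos(225°) = -√2/2, sin(225°) = -√2/2
R = [[-√2/2, √2/2, 0], [-√2/2, -√2/2, 0], [0, 0, 1]]
Apply to (-2, 2, -5): R·[-2, 2, -5]ᵀ = (2.8284, 0.0000, -5.0000)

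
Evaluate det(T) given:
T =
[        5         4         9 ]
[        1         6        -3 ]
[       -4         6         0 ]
det(T) = 408

Expand along row 0 (cofactor expansion): det(T) = a*(e*i - f*h) - b*(d*i - f*g) + c*(d*h - e*g), where the 3×3 is [[a, b, c], [d, e, f], [g, h, i]].
Minor M_00 = (6)*(0) - (-3)*(6) = 0 + 18 = 18.
Minor M_01 = (1)*(0) - (-3)*(-4) = 0 - 12 = -12.
Minor M_02 = (1)*(6) - (6)*(-4) = 6 + 24 = 30.
det(T) = (5)*(18) - (4)*(-12) + (9)*(30) = 90 + 48 + 270 = 408.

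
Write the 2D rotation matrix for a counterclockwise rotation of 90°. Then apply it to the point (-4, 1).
R = [[0, -1], [1, 0]]; R·(-4, 1) = (-1, -4)

Rotation matrix formula: R(θ) = [[cos θ, -sin θ], [sin θ, cos θ]]
For θ = 90°:
cos(90°) = 0
sin(90°) = 1
R = [[0, -1], [1, 0]]
Apply to (-4, 1): [0·-4 + (-1)·1, 1·-4 + 0·1] = (-1, -4)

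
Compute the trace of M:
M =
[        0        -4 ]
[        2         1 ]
tr(M) = 0 + 1 = 1

The trace of a square matrix is the sum of its diagonal entries.
Diagonal entries of M: M[0][0] = 0, M[1][1] = 1.
tr(M) = 0 + 1 = 1.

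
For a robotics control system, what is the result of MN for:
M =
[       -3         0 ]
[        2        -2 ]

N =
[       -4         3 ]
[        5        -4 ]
MN =
[       12        -9 ]
[      -18        14 ]

Matrix multiplication: (MN)[i][j] = sum over k of M[i][k] * N[k][j].
  (MN)[0][0] = (-3)*(-4) + (0)*(5) = 12
  (MN)[0][1] = (-3)*(3) + (0)*(-4) = -9
  (MN)[1][0] = (2)*(-4) + (-2)*(5) = -18
  (MN)[1][1] = (2)*(3) + (-2)*(-4) = 14
MN =
[       12        -9 ]
[      -18        14 ]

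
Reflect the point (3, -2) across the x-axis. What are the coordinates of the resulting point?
(3, 2)

Reflection across x-axis: (3, -2) → (3, 2)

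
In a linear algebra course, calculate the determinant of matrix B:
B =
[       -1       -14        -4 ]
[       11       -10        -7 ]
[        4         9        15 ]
det(B) = 2233

Expand along row 0 (cofactor expansion): det(B) = a*(e*i - f*h) - b*(d*i - f*g) + c*(d*h - e*g), where the 3×3 is [[a, b, c], [d, e, f], [g, h, i]].
Minor M_00 = (-10)*(15) - (-7)*(9) = -150 + 63 = -87.
Minor M_01 = (11)*(15) - (-7)*(4) = 165 + 28 = 193.
Minor M_02 = (11)*(9) - (-10)*(4) = 99 + 40 = 139.
det(B) = (-1)*(-87) - (-14)*(193) + (-4)*(139) = 87 + 2702 - 556 = 2233.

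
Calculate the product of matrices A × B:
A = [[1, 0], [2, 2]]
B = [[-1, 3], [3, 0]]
[[-1, 3], [4, 6]]

Matrix multiplication:
C[0][0] = 1×-1 + 0×3 = -1
C[0][1] = 1×3 + 0×0 = 3
C[1][0] = 2×-1 + 2×3 = 4
C[1][1] = 2×3 + 2×0 = 6
Result: [[-1, 3], [4, 6]]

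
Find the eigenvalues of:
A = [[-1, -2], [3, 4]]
λ = 1, 2

Solve det(A - λI) = 0. For a 2×2 matrix this is λ² - (trace)λ + det = 0.
trace(A) = -1 + 4 = 3.
det(A) = (-1)*(4) - (-2)*(3) = -4 + 6 = 2.
Characteristic equation: λ² - (3)λ + (2) = 0.
Discriminant: (3)² - 4*(2) = 9 - 8 = 1.
Roots: λ = (3 ± √1) / 2 = 1, 2.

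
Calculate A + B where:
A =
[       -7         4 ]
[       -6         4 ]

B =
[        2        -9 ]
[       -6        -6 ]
A + B =
[       -5        -5 ]
[      -12        -2 ]

Matrix addition is elementwise: (A+B)[i][j] = A[i][j] + B[i][j].
  (A+B)[0][0] = (-7) + (2) = -5
  (A+B)[0][1] = (4) + (-9) = -5
  (A+B)[1][0] = (-6) + (-6) = -12
  (A+B)[1][1] = (4) + (-6) = -2
A + B =
[       -5        -5 ]
[      -12        -2 ]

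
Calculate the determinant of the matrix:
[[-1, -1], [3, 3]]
0

For a 2×2 matrix [[a, b], [c, d]], det = ad - bc
det = (-1)(3) - (-1)(3) = -3 - -3 = 0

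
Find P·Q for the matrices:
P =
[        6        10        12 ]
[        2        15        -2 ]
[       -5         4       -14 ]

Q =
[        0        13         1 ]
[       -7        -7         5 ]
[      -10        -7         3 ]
PQ =
[     -190       -76        92 ]
[      -85       -65        71 ]
[      112         5       -27 ]

Matrix multiplication: (PQ)[i][j] = sum over k of P[i][k] * Q[k][j].
  (PQ)[0][0] = (6)*(0) + (10)*(-7) + (12)*(-10) = -190
  (PQ)[0][1] = (6)*(13) + (10)*(-7) + (12)*(-7) = -76
  (PQ)[0][2] = (6)*(1) + (10)*(5) + (12)*(3) = 92
  (PQ)[1][0] = (2)*(0) + (15)*(-7) + (-2)*(-10) = -85
  (PQ)[1][1] = (2)*(13) + (15)*(-7) + (-2)*(-7) = -65
  (PQ)[1][2] = (2)*(1) + (15)*(5) + (-2)*(3) = 71
  (PQ)[2][0] = (-5)*(0) + (4)*(-7) + (-14)*(-10) = 112
  (PQ)[2][1] = (-5)*(13) + (4)*(-7) + (-14)*(-7) = 5
  (PQ)[2][2] = (-5)*(1) + (4)*(5) + (-14)*(3) = -27
PQ =
[     -190       -76        92 ]
[      -85       -65        71 ]
[      112         5       -27 ]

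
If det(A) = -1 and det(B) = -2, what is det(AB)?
2

Use the multiplicative property of determinants: det(AB) = det(A)*det(B).
det(AB) = (-1)*(-2) = 2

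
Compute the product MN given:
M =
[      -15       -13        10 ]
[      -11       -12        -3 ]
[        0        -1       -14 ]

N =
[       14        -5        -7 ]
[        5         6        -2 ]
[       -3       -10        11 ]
MN =
[     -305      -103       241 ]
[     -205        13        68 ]
[       37       134      -152 ]

Matrix multiplication: (MN)[i][j] = sum over k of M[i][k] * N[k][j].
  (MN)[0][0] = (-15)*(14) + (-13)*(5) + (10)*(-3) = -305
  (MN)[0][1] = (-15)*(-5) + (-13)*(6) + (10)*(-10) = -103
  (MN)[0][2] = (-15)*(-7) + (-13)*(-2) + (10)*(11) = 241
  (MN)[1][0] = (-11)*(14) + (-12)*(5) + (-3)*(-3) = -205
  (MN)[1][1] = (-11)*(-5) + (-12)*(6) + (-3)*(-10) = 13
  (MN)[1][2] = (-11)*(-7) + (-12)*(-2) + (-3)*(11) = 68
  (MN)[2][0] = (0)*(14) + (-1)*(5) + (-14)*(-3) = 37
  (MN)[2][1] = (0)*(-5) + (-1)*(6) + (-14)*(-10) = 134
  (MN)[2][2] = (0)*(-7) + (-1)*(-2) + (-14)*(11) = -152
MN =
[     -305      -103       241 ]
[     -205        13        68 ]
[       37       134      -152 ]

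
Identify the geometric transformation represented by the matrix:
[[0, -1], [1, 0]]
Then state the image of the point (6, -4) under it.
rotation by 90° counterclockwise; image of (6, -4) is (4, 6)

This matches the form [[cos θ, -sin θ], [sin θ, cos θ]] of a rotation matrix; reading off cos θ and sin θ gives the angle.
The matrix [[0, -1], [1, 0]] represents: rotation by 90° counterclockwise.
Applying it to (6, -4): [0·6 + -1·-4, 1·6 + 0·-4] = (4, 6).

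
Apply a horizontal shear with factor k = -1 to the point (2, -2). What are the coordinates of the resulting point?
(4, -2)

Shear matrix for horizontal shear with factor k = -1:
[[1, -1], [0, 1]]
Result: (2, -2) → (4, -2)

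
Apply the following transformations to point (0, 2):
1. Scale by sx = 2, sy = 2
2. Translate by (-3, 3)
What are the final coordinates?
(-3, 7)

Step 1: Scale (0, 2) by (sx, sy) = (2, 2) → (0, 4)
Step 2: Translate by (-3, 3) → (-3, 7)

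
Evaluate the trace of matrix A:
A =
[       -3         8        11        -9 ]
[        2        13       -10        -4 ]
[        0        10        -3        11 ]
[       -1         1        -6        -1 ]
tr(A) = -3 + 13 - 3 - 1 = 6

The trace of a square matrix is the sum of its diagonal entries.
Diagonal entries of A: A[0][0] = -3, A[1][1] = 13, A[2][2] = -3, A[3][3] = -1.
tr(A) = -3 + 13 - 3 - 1 = 6.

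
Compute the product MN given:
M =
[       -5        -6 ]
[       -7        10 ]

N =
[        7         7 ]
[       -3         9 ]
MN =
[      -17       -89 ]
[      -79        41 ]

Matrix multiplication: (MN)[i][j] = sum over k of M[i][k] * N[k][j].
  (MN)[0][0] = (-5)*(7) + (-6)*(-3) = -17
  (MN)[0][1] = (-5)*(7) + (-6)*(9) = -89
  (MN)[1][0] = (-7)*(7) + (10)*(-3) = -79
  (MN)[1][1] = (-7)*(7) + (10)*(9) = 41
MN =
[      -17       -89 ]
[      -79        41 ]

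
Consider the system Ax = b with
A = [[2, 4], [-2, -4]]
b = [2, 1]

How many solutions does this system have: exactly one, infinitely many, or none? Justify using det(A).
No solution

det(A) = (2)*(-4) - (4)*(-2) = 0, so A is singular.
The column space of A is span(column 1) = span([2, -2]).
b = [2, 1] is not a scalar multiple of column 1, so b ∉ column space and the system is inconsistent — no solution.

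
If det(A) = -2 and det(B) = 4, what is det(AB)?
-8

Use the multiplicative property of determinants: det(AB) = det(A)*det(B).
det(AB) = (-2)*(4) = -8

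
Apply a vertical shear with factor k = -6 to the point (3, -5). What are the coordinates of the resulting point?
(3, -23)

Shear matrix for vertical shear with factor k = -6:
[[1, 0], [-6, 1]]
Result: (3, -5) → (3, -23)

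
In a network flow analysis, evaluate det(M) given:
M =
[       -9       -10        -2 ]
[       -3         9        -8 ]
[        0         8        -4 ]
det(M) = -84

Expand along row 0 (cofactor expansion): det(M) = a*(e*i - f*h) - b*(d*i - f*g) + c*(d*h - e*g), where the 3×3 is [[a, b, c], [d, e, f], [g, h, i]].
Minor M_00 = (9)*(-4) - (-8)*(8) = -36 + 64 = 28.
Minor M_01 = (-3)*(-4) - (-8)*(0) = 12 - 0 = 12.
Minor M_02 = (-3)*(8) - (9)*(0) = -24 - 0 = -24.
det(M) = (-9)*(28) - (-10)*(12) + (-2)*(-24) = -252 + 120 + 48 = -84.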